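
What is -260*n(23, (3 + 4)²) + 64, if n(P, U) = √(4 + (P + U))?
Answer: 64 - 520*√19 ≈ -2202.6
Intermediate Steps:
n(P, U) = √(4 + P + U)
-260*n(23, (3 + 4)²) + 64 = -260*√(4 + 23 + (3 + 4)²) + 64 = -260*√(4 + 23 + 7²) + 64 = -260*√(4 + 23 + 49) + 64 = -520*√19 + 64 = 64 - 520*√19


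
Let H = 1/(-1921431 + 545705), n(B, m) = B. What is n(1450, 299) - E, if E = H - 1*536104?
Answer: 739527014205/1375726 ≈ 5.3755e+5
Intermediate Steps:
H = -1/1375726 (H = 1/(-1375726) = -1/1375726 ≈ -7.2689e-7)
E = -737532211505/1375726 (E = -1/1375726 - 1*536104 = -1/1375726 - 536104 = -737532211505/1375726 ≈ -5.3610e+5)
n(1450, 299) - E = 1450 - 1*(-737532211505/1375726) = 1450 + 737532211505/1375726 = 739527014205/1375726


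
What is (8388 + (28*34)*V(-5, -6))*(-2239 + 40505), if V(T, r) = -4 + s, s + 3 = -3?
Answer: -43317112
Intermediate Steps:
s = -6 (s = -3 - 3 = -6)
V(T, r) = -10 (V(T, r) = -4 - 6 = -10)
(8388 + (28*34)*V(-5, -6))*(-2239 + 40505) = (8388 + (28*34)*(-10))*(-2239 + 40505) = (8388 + 952*(-10))*38266 = (8388 - 9520)*38266 = -1132*38266 = -43317112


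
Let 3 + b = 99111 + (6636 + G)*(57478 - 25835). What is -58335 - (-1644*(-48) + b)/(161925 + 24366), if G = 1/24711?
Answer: -273734779331726/4603436901 ≈ -59463.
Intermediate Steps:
G = 1/24711 ≈ 4.0468e-5
b = 5191337717459/24711 (b = -3 + (99111 + (6636 + 1/24711)*(57478 - 25835)) = -3 + (99111 + (163982197/24711)*31643) = -3 + (99111 + 5188888659671/24711) = -3 + 5191337791592/24711 = 5191337717459/24711 ≈ 2.1008e+8)
-58335 - (-1644*(-48) + b)/(161925 + 24366) = -58335 - (-1644*(-48) + 5191337717459/24711)/(161925 + 24366) = -58335 - (78912 + 5191337717459/24711)/186291 = -58335 - 5193287711891/(24711*186291) = -58335 - 1*5193287711891/4603436901 = -58335 - 5193287711891/4603436901 = -273734779331726/4603436901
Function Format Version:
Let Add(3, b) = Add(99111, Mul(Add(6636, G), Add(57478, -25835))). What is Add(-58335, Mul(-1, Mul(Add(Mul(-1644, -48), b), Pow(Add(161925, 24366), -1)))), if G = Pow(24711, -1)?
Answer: Rational(-273734779331726, 4603436901) ≈ -59463.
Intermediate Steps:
G = Rational(1, 24711) ≈ 4.0468e-5
b = Rational(5191337717459, 24711) (b = Add(-3, Add(99111, Mul(Add(6636, Rational(1, 24711)), Add(57478, -25835)))) = Add(-3, Add(99111, Mul(Rational(163982197, 24711), 31643))) = Add(-3, Add(99111, Rational(5188888659671, 24711))) = Add(-3, Rational(5191337791592, 24711)) = Rational(5191337717459, 24711) ≈ 2.1008e+8)
Add(-58335, Mul(-1, Mul(Add(Mul(-1644, -48), b), Pow(Add(161925, 24366), -1)))) = Add(-58335, Mul(-1, Mul(Add(Mul(-1644, -48), Rational(5191337717459, 24711)), Pow(Add(161925, 24366), -1)))) = Add(-58335, Mul(-1, Mul(Add(78912, Rational(5191337717459, 24711)), Pow(186291, -1)))) = Add(-58335, Mul(-1, Mul(Rational(5193287711891, 24711), Rational(1, 186291)))) = Add(-58335, Mul(-1, Rational(5193287711891, 4603436901))) = Add(-58335, Rational(-5193287711891, 4603436901)) = Rational(-273734779331726, 4603436901)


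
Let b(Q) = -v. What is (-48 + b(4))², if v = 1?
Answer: 2401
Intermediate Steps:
b(Q) = -1 (b(Q) = -1*1 = -1)
(-48 + b(4))² = (-48 - 1)² = (-49)² = 2401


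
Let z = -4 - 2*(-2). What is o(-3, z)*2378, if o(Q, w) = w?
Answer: 0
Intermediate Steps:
z = 0 (z = -4 + 4 = 0)
o(-3, z)*2378 = 0*2378 = 0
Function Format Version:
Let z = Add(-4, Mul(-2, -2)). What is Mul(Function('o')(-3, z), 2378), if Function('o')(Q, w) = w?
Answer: 0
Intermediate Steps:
z = 0 (z = Add(-4, 4) = 0)
Mul(Function('o')(-3, z), 2378) = Mul(0, 2378) = 0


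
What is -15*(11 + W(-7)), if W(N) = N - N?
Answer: -165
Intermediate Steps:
W(N) = 0
-15*(11 + W(-7)) = -15*(11 + 0) = -15*11 = -165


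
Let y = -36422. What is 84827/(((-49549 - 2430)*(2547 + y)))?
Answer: 84827/1760788625 ≈ 4.8176e-5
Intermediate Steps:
84827/(((-49549 - 2430)*(2547 + y))) = 84827/(((-49549 - 2430)*(2547 - 36422))) = 84827/((-51979*(-33875))) = 84827/1760788625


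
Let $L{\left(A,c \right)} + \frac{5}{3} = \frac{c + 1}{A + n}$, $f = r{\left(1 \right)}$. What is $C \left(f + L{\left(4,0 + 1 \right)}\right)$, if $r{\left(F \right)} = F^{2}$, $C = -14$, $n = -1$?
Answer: $0$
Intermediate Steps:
$f = 1$ ($f = 1^{2} = 1$)
$L{\left(A,c \right)} = - \frac{5}{3} + \frac{1 + c}{-1 + A}$ ($L{\left(A,c \right)} = - \frac{5}{3} + \frac{c + 1}{A - 1} = - \frac{5}{3} + \frac{1 + c}{-1 + A}$)
$C \left(f + L{\left(4,0 + 1 \right)}\right) = - 14 \left(1 + \frac{8 - 20 + 3 \left(0 + 1\right)}{3 \left(-1 + 4\right)}\right) = - 14 \left(1 + \frac{8 - 20 + 3 \cdot 1}{3 \cdot 3}\right) = - 14 \left(1 + \frac{1}{3} \cdot \frac{1}{3} \left(8 - 20 + 3\right)\right) = - 14 \left(1 + \frac{1}{3} \cdot \frac{1}{3} \left(-9\right)\right) = - 14 \left(1 - 1\right) = \left(-14\right) 0 = 0$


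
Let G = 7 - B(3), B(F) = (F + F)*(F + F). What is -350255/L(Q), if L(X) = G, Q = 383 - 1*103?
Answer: 350255/29 ≈ 12078.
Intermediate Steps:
B(F) = 4*F**2 (B(F) = (2*F)*(2*F) = 4*F**2)
G = -29 (G = 7 - 4*3**2 = 7 - 4*9 = 7 - 1*36 = 7 - 36 = -29)
Q = 280 (Q = 383 - 103 = 280)
L(X) = -29
-350255/L(Q) = -350255/(-29) = -350255*(-1/29) = 350255/29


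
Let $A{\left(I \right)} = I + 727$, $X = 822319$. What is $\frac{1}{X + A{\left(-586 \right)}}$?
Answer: $\frac{1}{822460} \approx 1.2159 \cdot 10^{-6}$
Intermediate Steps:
$A{\left(I \right)} = 727 + I$
$\frac{1}{X + A{\left(-586 \right)}} = \frac{1}{822319 + \left(727 - 586\right)} = \frac{1}{822319 + 141} = \frac{1}{822460}$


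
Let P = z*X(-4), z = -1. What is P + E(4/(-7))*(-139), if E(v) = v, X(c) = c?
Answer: 584/7 ≈ 83.429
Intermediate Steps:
P = 4 (P = -1*(-4) = 4)
P + E(4/(-7))*(-139) = 4 + (4/(-7))*(-139) = 4 + (4*(-1/7))*(-139) = 4 - 4/7*(-139) = 4 + 556/7 = 584/7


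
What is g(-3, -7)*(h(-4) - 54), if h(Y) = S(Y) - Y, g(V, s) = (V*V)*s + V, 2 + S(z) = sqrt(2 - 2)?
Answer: 3432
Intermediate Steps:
S(z) = -2 (S(z) = -2 + sqrt(2 - 2) = -2 + sqrt(0) = -2 + 0 = -2)
g(V, s) = V + s*V**2 (g(V, s) = V**2*s + V = s*V**2 + V = V + s*V**2)
h(Y) = -2 - Y
g(-3, -7)*(h(-4) - 54) = (-3*(1 - 3*(-7)))*((-2 - 1*(-4)) - 54) = (-3*(1 + 21))*((-2 + 4) - 54) = (-3*22)*(2 - 54) = -66*(-52) = 3432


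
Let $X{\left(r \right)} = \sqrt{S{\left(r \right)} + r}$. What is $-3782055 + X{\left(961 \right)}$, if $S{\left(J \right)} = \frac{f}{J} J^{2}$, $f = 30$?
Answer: $-3782055 + 31 \sqrt{31} \approx -3.7819 \cdot 10^{6}$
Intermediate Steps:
$S{\left(J \right)} = 30 J$ ($S{\left(J \right)} = \frac{30}{J} J^{2} = 30 J$)
$X{\left(r \right)} = \sqrt{31} \sqrt{r}$ ($X{\left(r \right)} = \sqrt{30 r + r} = \sqrt{31 r} = \sqrt{31} \sqrt{r}$)
$-3782055 + X{\left(961 \right)} = -3782055 + \sqrt{31} \sqrt{961} = -3782055 + \sqrt{31} \cdot 31 = -3782055 + 31 \sqrt{31}$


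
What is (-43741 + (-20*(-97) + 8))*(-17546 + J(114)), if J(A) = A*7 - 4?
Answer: 700116336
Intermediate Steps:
J(A) = -4 + 7*A (J(A) = 7*A - 4 = -4 + 7*A)
(-43741 + (-20*(-97) + 8))*(-17546 + J(114)) = (-43741 + (-20*(-97) + 8))*(-17546 + (-4 + 7*114)) = (-43741 + (1940 + 8))*(-17546 + (-4 + 798)) = (-43741 + 1948)*(-17546 + 794) = -41793*(-16752) = 700116336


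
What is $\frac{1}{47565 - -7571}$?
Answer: $\frac{1}{55136} \approx 1.8137 \cdot 10^{-5}$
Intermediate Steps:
$\frac{1}{47565 - -7571} = \frac{1}{47565 + 7571} = \frac{1}{55136}$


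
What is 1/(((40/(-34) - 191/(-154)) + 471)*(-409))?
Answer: -2618/504397205 ≈ -5.1904e-6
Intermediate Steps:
1/(((40/(-34) - 191/(-154)) + 471)*(-409)) = 1/(((40*(-1/34) - 191*(-1/154)) + 471)*(-409)) = 1/(((-20/17 + 191/154) + 471)*(-409)) = 1/((167/2618 + 471)*(-409)) = 1/((1233245/2618)*(-409)) = 1/(-504397205/2618) = -2618/504397205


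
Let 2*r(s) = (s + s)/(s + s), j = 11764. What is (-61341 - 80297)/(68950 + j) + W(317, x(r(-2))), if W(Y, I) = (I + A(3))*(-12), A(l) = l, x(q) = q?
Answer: -1765813/40357 ≈ -43.755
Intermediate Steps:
r(s) = 1/2 (r(s) = ((s + s)/(s + s))/2 = ((2*s)/((2*s)))/2 = ((2*s)*(1/(2*s)))/2 = (1/2)*1 = 1/2)
W(Y, I) = -36 - 12*I (W(Y, I) = (I + 3)*(-12) = (3 + I)*(-12) = -36 - 12*I)
(-61341 - 80297)/(68950 + j) + W(317, x(r(-2))) = (-61341 - 80297)/(68950 + 11764) + (-36 - 12*1/2) = -141638/80714 + (-36 - 6) = -141638*1/80714 - 42 = -70819/40357 - 42 = -1765813/40357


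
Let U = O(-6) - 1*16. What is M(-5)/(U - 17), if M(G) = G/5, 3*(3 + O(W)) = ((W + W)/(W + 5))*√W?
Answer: 3/116 + I*√6/348 ≈ 0.025862 + 0.0070388*I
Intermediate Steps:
O(W) = -3 + 2*W^(3/2)/(3*(5 + W)) (O(W) = -3 + (((W + W)/(W + 5))*√W)/3 = -3 + (((2*W)/(5 + W))*√W)/3 = -3 + ((2*W/(5 + W))*√W)/3 = -3 + (2*W^(3/2)/(5 + W))/3 = -3 + 2*W^(3/2)/(3*(5 + W)))
U = -19 + 4*I*√6 (U = (-45 - 9*(-6) + 2*(-6)^(3/2))/(3*(5 - 6)) - 1*16 = (⅓)*(-45 + 54 + 2*(-6*I*√6))/(-1) - 16 = (⅓)*(-1)*(-45 + 54 - 12*I*√6) - 16 = (⅓)*(-1)*(9 - 12*I*√6) - 16 = (-3 + 4*I*√6) - 16 = -19 + 4*I*√6 ≈ -19.0 + 9.798*I)
M(G) = G/5 (M(G) = G*(⅕) = G/5)
M(-5)/(U - 17) = ((⅕)*(-5))/((-19 + 4*I*√6) - 17) = -1/(-36 + 4*I*√6)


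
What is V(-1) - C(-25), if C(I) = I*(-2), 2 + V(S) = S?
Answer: -53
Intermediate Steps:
V(S) = -2 + S
C(I) = -2*I
V(-1) - C(-25) = (-2 - 1) - (-2)*(-25) = -3 - 1*50 = -3 - 50 = -53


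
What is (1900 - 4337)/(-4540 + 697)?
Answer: 2437/3843 ≈ 0.63414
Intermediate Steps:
(1900 - 4337)/(-4540 + 697) = -2437/(-3843) = -2437*(-1/3843) = 2437/3843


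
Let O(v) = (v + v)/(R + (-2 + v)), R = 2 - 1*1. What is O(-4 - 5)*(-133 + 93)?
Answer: -72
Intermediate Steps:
R = 1 (R = 2 - 1 = 1)
O(v) = 2*v/(-1 + v) (O(v) = (v + v)/(1 + (-2 + v)) = (2*v)/(-1 + v) = 2*v/(-1 + v))
O(-4 - 5)*(-133 + 93) = (2*(-4 - 5)/(-1 + (-4 - 5)))*(-133 + 93) = (2*(-9)/(-1 - 9))*(-40) = (2*(-9)/(-10))*(-40) = (2*(-9)*(-⅒))*(-40) = (9/5)*(-40) = -72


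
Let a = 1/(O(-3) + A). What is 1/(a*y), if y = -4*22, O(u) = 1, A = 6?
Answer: -7/88 ≈ -0.079545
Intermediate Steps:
a = ⅐ (a = 1/(1 + 6) = 1/7 = ⅐ ≈ 0.14286)
y = -88
1/(a*y) = 1/((⅐)*(-88)) = 1/(-88/7) = -7/88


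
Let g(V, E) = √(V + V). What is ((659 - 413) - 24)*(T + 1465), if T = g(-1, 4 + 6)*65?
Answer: 325230 + 14430*I*√2 ≈ 3.2523e+5 + 20407.0*I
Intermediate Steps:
g(V, E) = √2*√V (g(V, E) = √(2*V) = √2*√V)
T = 65*I*√2 (T = (√2*√(-1))*65 = (√2*I)*65 = (I*√2)*65 = 65*I*√2 ≈ 91.924*I)
((659 - 413) - 24)*(T + 1465) = ((659 - 413) - 24)*(65*I*√2 + 1465) = (246 - 24)*(1465 + 65*I*√2) = 222*(1465 + 65*I*√2) = 325230 + 14430*I*√2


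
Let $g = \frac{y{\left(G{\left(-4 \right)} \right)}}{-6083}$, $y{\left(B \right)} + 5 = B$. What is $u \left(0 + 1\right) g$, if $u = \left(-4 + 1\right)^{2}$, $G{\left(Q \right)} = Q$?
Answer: $\frac{81}{6083} \approx 0.013316$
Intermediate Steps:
$y{\left(B \right)} = -5 + B$
$u = 9$ ($u = \left(-3\right)^{2} = 9$)
$g = \frac{9}{6083}$ ($g = \frac{-5 - 4}{-6083} = \left(-9\right) \left(- \frac{1}{6083}\right) = \frac{9}{6083} \approx 0.0014795$)
$u \left(0 + 1\right) g = 9 \left(0 + 1\right) \frac{9}{6083} = 9 \cdot 1 \cdot \frac{9}{6083} = 9 \cdot \frac{9}{6083} = \frac{81}{6083}$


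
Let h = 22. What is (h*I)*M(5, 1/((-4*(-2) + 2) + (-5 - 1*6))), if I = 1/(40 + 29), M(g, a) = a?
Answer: -22/69 ≈ -0.31884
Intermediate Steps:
I = 1/69 ≈ 0.014493
(h*I)*M(5, 1/((-4*(-2) + 2) + (-5 - 1*6))) = (22*(1/69))/((-4*(-2) + 2) + (-5 - 1*6)) = 22/(69*((8 + 2) + (-5 - 6))) = 22/(69*(10 - 11)) = (22/69)/(-1) = (22/69)*(-1) = -22/69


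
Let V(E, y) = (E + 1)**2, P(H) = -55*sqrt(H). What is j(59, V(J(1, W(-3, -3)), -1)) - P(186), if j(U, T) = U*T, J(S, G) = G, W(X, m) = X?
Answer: 236 + 55*sqrt(186) ≈ 986.10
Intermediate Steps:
V(E, y) = (1 + E)**2
j(U, T) = T*U
j(59, V(J(1, W(-3, -3)), -1)) - P(186) = (1 - 3)**2*59 - (-55)*sqrt(186) = (-2)**2*59 + 55*sqrt(186) = 4*59 + 55*sqrt(186) = 236 + 55*sqrt(186)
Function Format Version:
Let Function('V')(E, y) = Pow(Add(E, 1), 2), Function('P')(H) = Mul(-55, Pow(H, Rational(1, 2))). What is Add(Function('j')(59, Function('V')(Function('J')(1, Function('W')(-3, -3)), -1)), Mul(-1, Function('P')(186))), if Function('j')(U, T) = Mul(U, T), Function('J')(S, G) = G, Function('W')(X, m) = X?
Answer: Add(236, Mul(55, Pow(186, Rational(1, 2)))) ≈ 986.10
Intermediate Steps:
Function('V')(E, y) = Pow(Add(1, E), 2)
Function('j')(U, T) = Mul(T, U)
Add(Function('j')(59, Function('V')(Function('J')(1, Function('W')(-3, -3)), -1)), Mul(-1, Function('P')(186))) = Add(Mul(Pow(Add(1, -3), 2), 59), Mul(-1, Mul(-55, Pow(186, Rational(1, 2))))) = Add(Mul(Pow(-2, 2), 59), Mul(55, Pow(186, Rational(1, 2)))) = Add(Mul(4, 59), Mul(55, Pow(186, Rational(1, 2)))) = Add(236, Mul(55, Pow(186, Rational(1, 2))))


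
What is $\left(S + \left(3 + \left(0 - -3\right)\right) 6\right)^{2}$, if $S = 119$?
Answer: $24025$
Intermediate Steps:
$\left(S + \left(3 + \left(0 - -3\right)\right) 6\right)^{2} = \left(119 + \left(3 + \left(0 - -3\right)\right) 6\right)^{2} = \left(119 + \left(3 + \left(0 + 3\right)\right) 6\right)^{2} = \left(119 + \left(3 + 3\right) 6\right)^{2} = \left(119 + 6 \cdot 6\right)^{2} = \left(119 + 36\right)^{2} = 155^{2} = 24025$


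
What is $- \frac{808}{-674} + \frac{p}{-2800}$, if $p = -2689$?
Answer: $\frac{2037393}{943600} \approx 2.1592$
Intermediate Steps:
$- \frac{808}{-674} + \frac{p}{-2800} = - \frac{808}{-674} - \frac{2689}{-2800} = \left(-808\right) \left(- \frac{1}{674}\right) - - \frac{2689}{2800} = \frac{404}{337} + \frac{2689}{2800} = \frac{2037393}{943600}$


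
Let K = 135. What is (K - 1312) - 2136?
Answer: -3313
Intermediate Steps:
(K - 1312) - 2136 = (135 - 1312) - 2136 = -1177 - 2136 = -3313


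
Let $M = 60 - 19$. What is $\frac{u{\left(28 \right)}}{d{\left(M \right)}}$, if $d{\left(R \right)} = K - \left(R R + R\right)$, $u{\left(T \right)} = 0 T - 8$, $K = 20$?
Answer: $\frac{4}{851} \approx 0.0047004$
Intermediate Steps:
$u{\left(T \right)} = -8$ ($u{\left(T \right)} = 0 - 8 = -8$)
$M = 41$ ($M = 60 - 19 = 41$)
$d{\left(R \right)} = 20 - R - R^{2}$ ($d{\left(R \right)} = 20 - \left(R R + R\right) = 20 - \left(R^{2} + R\right) = 20 - \left(R + R^{2}\right) = 20 - R - R^{2}$)
$\frac{u{\left(28 \right)}}{d{\left(M \right)}} = - \frac{8}{20 - 41 - 41^{2}} = - \frac{8}{20 - 41 - 1681} = - \frac{8}{-1702} = \left(-8\right) \left(- \frac{1}{1702}\right) = \frac{4}{851}$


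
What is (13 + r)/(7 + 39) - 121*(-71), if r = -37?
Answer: 197581/23 ≈ 8590.5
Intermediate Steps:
(13 + r)/(7 + 39) - 121*(-71) = (13 - 37)/(7 + 39) - 121*(-71) = -24/46 + 8591 = -24*1/46 + 8591 = -12/23 + 8591 = 197581/23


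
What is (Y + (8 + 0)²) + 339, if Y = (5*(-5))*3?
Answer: 328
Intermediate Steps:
Y = -75 (Y = -25*3 = -75)
(Y + (8 + 0)²) + 339 = (-75 + (8 + 0)²) + 339 = (-75 + 8²) + 339 = (-75 + 64) + 339 = -11 + 339 = 328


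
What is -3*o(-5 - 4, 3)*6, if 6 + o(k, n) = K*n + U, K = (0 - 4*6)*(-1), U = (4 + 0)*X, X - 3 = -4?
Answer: -1116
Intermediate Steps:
X = -1 (X = 3 - 4 = -1)
U = -4 (U = (4 + 0)*(-1) = 4*(-1) = -4)
K = 24 (K = (0 - 24)*(-1) = -24*(-1) = 24)
o(k, n) = -10 + 24*n (o(k, n) = -6 + (24*n - 4) = -6 + (-4 + 24*n) = -10 + 24*n)
-3*o(-5 - 4, 3)*6 = -3*(-10 + 24*3)*6 = -3*(-10 + 72)*6 = -3*62*6 = -186*6 = -1116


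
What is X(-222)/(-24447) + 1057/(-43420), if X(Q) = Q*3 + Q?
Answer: 4238827/353829580 ≈ 0.011980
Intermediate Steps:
X(Q) = 4*Q (X(Q) = 3*Q + Q = 4*Q)
X(-222)/(-24447) + 1057/(-43420) = (4*(-222))/(-24447) + 1057/(-43420) = -888*(-1/24447) + 1057*(-1/43420) = 296/8149 - 1057/43420 = 4238827/353829580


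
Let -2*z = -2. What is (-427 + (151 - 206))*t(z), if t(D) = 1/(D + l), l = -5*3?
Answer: 241/7 ≈ 34.429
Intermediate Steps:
z = 1 (z = -½*(-2) = 1)
l = -15
t(D) = 1/(-15 + D) (t(D) = 1/(D - 15) = 1/(-15 + D))
(-427 + (151 - 206))*t(z) = (-427 + (151 - 206))/(-15 + 1) = (-427 - 55)/(-14) = -482*(-1/14) = 241/7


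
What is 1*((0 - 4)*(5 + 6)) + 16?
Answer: -28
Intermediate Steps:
1*((0 - 4)*(5 + 6)) + 16 = 1*(-4*11) + 16 = 1*(-44) + 16 = -44 + 16 = -28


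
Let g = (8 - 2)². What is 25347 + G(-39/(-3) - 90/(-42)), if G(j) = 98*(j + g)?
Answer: 30359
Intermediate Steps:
g = 36 (g = 6² = 36)
G(j) = 3528 + 98*j (G(j) = 98*(j + 36) = 98*(36 + j) = 3528 + 98*j)
25347 + G(-39/(-3) - 90/(-42)) = 25347 + (3528 + 98*(-39/(-3) - 90/(-42))) = 25347 + (3528 + 98*(-39*(-⅓) - 90*(-1/42))) = 25347 + (3528 + 98*(13 + 15/7)) = 25347 + (3528 + 98*(106/7)) = 25347 + (3528 + 1484) = 25347 + 5012 = 30359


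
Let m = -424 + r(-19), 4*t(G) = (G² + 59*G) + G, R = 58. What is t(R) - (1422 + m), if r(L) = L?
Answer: 732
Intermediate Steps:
t(G) = 15*G + G²/4 (t(G) = ((G² + 59*G) + G)/4 = (G² + 60*G)/4 = 15*G + G²/4)
m = -443 (m = -424 - 19 = -443)
t(R) - (1422 + m) = (¼)*58*(60 + 58) - (1422 - 443) = (¼)*58*118 - 1*979 = 1711 - 979 = 732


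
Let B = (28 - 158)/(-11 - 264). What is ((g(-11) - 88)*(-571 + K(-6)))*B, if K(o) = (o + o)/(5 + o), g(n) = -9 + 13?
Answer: 1220856/55 ≈ 22197.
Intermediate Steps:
g(n) = 4
K(o) = 2*o/(5 + o) (K(o) = (2*o)/(5 + o) = 2*o/(5 + o))
B = 26/55 (B = -130/(-275) = -130*(-1/275) = 26/55 ≈ 0.47273)
((g(-11) - 88)*(-571 + K(-6)))*B = ((4 - 88)*(-571 + 2*(-6)/(5 - 6)))*(26/55) = -84*(-571 + 2*(-6)/(-1))*(26/55) = -84*(-571 + 2*(-6)*(-1))*(26/55) = -84*(-571 + 12)*(26/55) = -84*(-559)*(26/55) = 46956*(26/55) = 1220856/55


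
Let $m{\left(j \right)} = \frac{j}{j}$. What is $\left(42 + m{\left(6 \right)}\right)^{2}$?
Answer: $1849$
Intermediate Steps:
$m{\left(j \right)} = 1$
$\left(42 + m{\left(6 \right)}\right)^{2} = \left(42 + 1\right)^{2} = 43^{2} = 1849$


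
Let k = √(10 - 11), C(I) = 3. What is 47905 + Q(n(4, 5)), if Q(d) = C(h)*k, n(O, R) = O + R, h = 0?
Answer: 47905 + 3*I ≈ 47905.0 + 3.0*I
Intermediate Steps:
k = I (k = √(-1) = I ≈ 1.0*I)
Q(d) = 3*I
47905 + Q(n(4, 5)) = 47905 + 3*I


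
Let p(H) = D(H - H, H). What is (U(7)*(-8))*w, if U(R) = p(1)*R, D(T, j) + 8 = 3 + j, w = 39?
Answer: 8736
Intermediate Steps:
D(T, j) = -5 + j (D(T, j) = -8 + (3 + j) = -5 + j)
p(H) = -5 + H
U(R) = -4*R (U(R) = (-5 + 1)*R = -4*R)
(U(7)*(-8))*w = (-4*7*(-8))*39 = -28*(-8)*39 = 224*39 = 8736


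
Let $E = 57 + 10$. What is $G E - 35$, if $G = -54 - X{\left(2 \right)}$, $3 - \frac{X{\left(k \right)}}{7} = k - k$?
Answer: $-5060$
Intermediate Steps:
$X{\left(k \right)} = 21$ ($X{\left(k \right)} = 21 - 7 \left(k - k\right) = 21 - 0 = 21 + 0 = 21$)
$E = 67$
$G = -75$ ($G = -54 - 21 = -75$)
$G E - 35 = \left(-75\right) 67 - 35 = -5025 + \left(-69 + 34\right) = -5025 - 35 = -5060$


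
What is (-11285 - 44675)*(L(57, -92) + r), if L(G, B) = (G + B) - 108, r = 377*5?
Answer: -97482320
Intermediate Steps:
r = 1885
L(G, B) = -108 + B + G (L(G, B) = (B + G) - 108 = -108 + B + G)
(-11285 - 44675)*(L(57, -92) + r) = (-11285 - 44675)*((-108 - 92 + 57) + 1885) = -55960*(-143 + 1885) = -55960*1742 = -97482320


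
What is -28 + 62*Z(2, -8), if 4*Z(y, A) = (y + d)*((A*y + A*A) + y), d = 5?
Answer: 5397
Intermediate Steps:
Z(y, A) = (5 + y)*(y + A**2 + A*y)/4 (Z(y, A) = ((y + 5)*((A*y + A*A) + y))/4 = ((5 + y)*((A*y + A**2) + y))/4 = ((5 + y)*((A**2 + A*y) + y))/4 = ((5 + y)*(y + A**2 + A*y))/4 = (5 + y)*(y + A**2 + A*y)/4)
-28 + 62*Z(2, -8) = -28 + 62*((1/4)*2**2 + (5/4)*2 + (5/4)*(-8)**2 + (1/4)*(-8)*2**2 + (1/4)*2*(-8)**2 + (5/4)*(-8)*2) = -28 + 62*((1/4)*4 + 5/2 + (5/4)*64 + (1/4)*(-8)*4 + (1/4)*2*64 - 20) = -28 + 62*(1 + 5/2 + 80 - 8 + 32 - 20) = -28 + 62*(175/2) = -28 + 5425 = 5397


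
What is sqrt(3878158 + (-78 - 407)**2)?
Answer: sqrt(4113383) ≈ 2028.1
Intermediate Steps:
sqrt(3878158 + (-78 - 407)**2) = sqrt(3878158 + (-485)**2) = sqrt(3878158 + 235225) = sqrt(4113383)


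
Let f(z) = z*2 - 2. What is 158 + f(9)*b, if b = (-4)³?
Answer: -866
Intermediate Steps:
f(z) = -2 + 2*z (f(z) = 2*z - 2 = -2 + 2*z)
b = -64
158 + f(9)*b = 158 + (-2 + 2*9)*(-64) = 158 + (-2 + 18)*(-64) = 158 + 16*(-64) = 158 - 1024 = -866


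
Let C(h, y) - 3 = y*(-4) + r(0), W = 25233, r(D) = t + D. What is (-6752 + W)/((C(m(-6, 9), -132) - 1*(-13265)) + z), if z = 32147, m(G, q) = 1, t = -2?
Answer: 18481/45941 ≈ 0.40228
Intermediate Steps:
r(D) = -2 + D
C(h, y) = 1 - 4*y (C(h, y) = 3 + (y*(-4) + (-2 + 0)) = 3 + (-4*y - 2) = 3 + (-2 - 4*y) = 1 - 4*y)
(-6752 + W)/((C(m(-6, 9), -132) - 1*(-13265)) + z) = (-6752 + 25233)/(((1 - 4*(-132)) - 1*(-13265)) + 32147) = 18481/(((1 + 528) + 13265) + 32147) = 18481/((529 + 13265) + 32147) = 18481/(13794 + 32147) = 18481/45941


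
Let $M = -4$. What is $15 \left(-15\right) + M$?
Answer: $-229$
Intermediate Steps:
$15 \left(-15\right) + M = 15 \left(-15\right) - 4 = -225 - 4 = -229$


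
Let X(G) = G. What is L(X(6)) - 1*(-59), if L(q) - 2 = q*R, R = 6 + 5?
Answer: 127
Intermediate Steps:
R = 11
L(q) = 2 + 11*q (L(q) = 2 + q*11 = 2 + 11*q)
L(X(6)) - 1*(-59) = (2 + 11*6) - 1*(-59) = (2 + 66) + 59 = 68 + 59 = 127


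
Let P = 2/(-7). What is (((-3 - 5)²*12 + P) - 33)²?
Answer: 26450449/49 ≈ 5.3981e+5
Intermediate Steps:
P = -2/7 (P = 2*(-⅐) = -2/7 ≈ -0.28571)
(((-3 - 5)²*12 + P) - 33)² = (((-3 - 5)²*12 - 2/7) - 33)² = (((-8)²*12 - 2/7) - 33)² = ((64*12 - 2/7) - 33)² = ((768 - 2/7) - 33)² = (5374/7 - 33)² = (5143/7)² = 26450449/49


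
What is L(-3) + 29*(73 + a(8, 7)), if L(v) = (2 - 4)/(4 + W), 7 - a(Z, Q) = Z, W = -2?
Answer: 2087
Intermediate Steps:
a(Z, Q) = 7 - Z
L(v) = -1 (L(v) = (2 - 4)/(4 - 2) = -2/2 = -2*1/2 = -1)
L(-3) + 29*(73 + a(8, 7)) = -1 + 29*(73 + (7 - 1*8)) = -1 + 29*(73 + (7 - 8)) = -1 + 29*(73 - 1) = -1 + 29*72 = -1 + 2088 = 2087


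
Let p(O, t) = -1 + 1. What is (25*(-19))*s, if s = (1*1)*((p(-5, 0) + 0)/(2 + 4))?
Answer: 0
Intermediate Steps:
p(O, t) = 0
s = 0 (s = (1*1)*((0 + 0)/(2 + 4)) = 1*(0/6) = 1*(0*(⅙)) = 1*0 = 0)
(25*(-19))*s = (25*(-19))*0 = -475*0 = 0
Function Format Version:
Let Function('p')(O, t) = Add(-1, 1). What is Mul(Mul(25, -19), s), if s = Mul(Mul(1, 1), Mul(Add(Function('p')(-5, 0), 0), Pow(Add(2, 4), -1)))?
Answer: 0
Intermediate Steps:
Function('p')(O, t) = 0
s = 0 (s = Mul(Mul(1, 1), Mul(Add(0, 0), Pow(Add(2, 4), -1))) = Mul(1, Mul(0, Pow(6, -1))) = Mul(1, Mul(0, Rational(1, 6))) = Mul(1, 0) = 0)
Mul(Mul(25, -19), s) = Mul(Mul(25, -19), 0) = Mul(-475, 0) = 0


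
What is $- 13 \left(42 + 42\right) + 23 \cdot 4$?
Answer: $-1000$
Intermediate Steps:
$- 13 \left(42 + 42\right) + 23 \cdot 4 = \left(-13\right) 84 + 92 = -1092 + 92 = -1000$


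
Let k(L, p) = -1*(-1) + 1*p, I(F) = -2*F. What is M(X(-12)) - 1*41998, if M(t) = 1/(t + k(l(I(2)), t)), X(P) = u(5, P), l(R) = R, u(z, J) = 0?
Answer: -41997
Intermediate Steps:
k(L, p) = 1 + p
X(P) = 0
M(t) = 1/(1 + 2*t) (M(t) = 1/(t + (1 + t)) = 1/(1 + 2*t))
M(X(-12)) - 1*41998 = 1/(1 + 2*0) - 1*41998 = 1/(1 + 0) - 41998 = 1/1 - 41998 = 1 - 41998 = -41997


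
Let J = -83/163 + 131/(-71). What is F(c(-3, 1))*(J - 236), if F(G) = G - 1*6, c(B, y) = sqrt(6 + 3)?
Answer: 8275422/11573 ≈ 715.06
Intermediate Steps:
J = -27246/11573 (J = -83*1/163 + 131*(-1/71) = -83/163 - 131/71 = -27246/11573 ≈ -2.3543)
c(B, y) = 3 (c(B, y) = sqrt(9) = 3)
F(G) = -6 + G (F(G) = G - 6 = -6 + G)
F(c(-3, 1))*(J - 236) = (-6 + 3)*(-27246/11573 - 236) = -3*(-2758474/11573) = 8275422/11573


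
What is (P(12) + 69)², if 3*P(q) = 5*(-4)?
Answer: 34969/9 ≈ 3885.4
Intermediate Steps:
P(q) = -20/3 (P(q) = (5*(-4))/3 = (⅓)*(-20) = -20/3)
(P(12) + 69)² = (-20/3 + 69)² = (187/3)² = 34969/9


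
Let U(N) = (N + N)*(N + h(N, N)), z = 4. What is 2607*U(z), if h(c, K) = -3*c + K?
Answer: -83424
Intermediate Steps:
h(c, K) = K - 3*c
U(N) = -2*N**2 (U(N) = (N + N)*(N + (N - 3*N)) = (2*N)*(N - 2*N) = (2*N)*(-N) = -2*N**2)
2607*U(z) = 2607*(-2*4**2) = 2607*(-2*16) = 2607*(-32) = -83424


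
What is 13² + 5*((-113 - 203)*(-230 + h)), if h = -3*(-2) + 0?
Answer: 354089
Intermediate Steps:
h = 6 (h = 6 + 0 = 6)
13² + 5*((-113 - 203)*(-230 + h)) = 13² + 5*((-113 - 203)*(-230 + 6)) = 169 + 5*(-316*(-224)) = 169 + 5*70784 = 169 + 353920 = 354089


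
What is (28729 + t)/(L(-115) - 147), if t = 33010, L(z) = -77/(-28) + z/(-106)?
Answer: -13088668/30351 ≈ -431.24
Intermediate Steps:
L(z) = 11/4 - z/106 (L(z) = -77*(-1/28) + z*(-1/106) = 11/4 - z/106)
(28729 + t)/(L(-115) - 147) = (28729 + 33010)/((11/4 - 1/106*(-115)) - 147) = 61739/((11/4 + 115/106) - 147) = 61739/(813/212 - 147) = 61739/(-30351/212) = 61739*(-212/30351) = -13088668/30351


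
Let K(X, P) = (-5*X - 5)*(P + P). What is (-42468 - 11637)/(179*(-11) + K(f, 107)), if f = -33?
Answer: -18035/10757 ≈ -1.6766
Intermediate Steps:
K(X, P) = 2*P*(-5 - 5*X) (K(X, P) = (-5 - 5*X)*(2*P) = 2*P*(-5 - 5*X))
(-42468 - 11637)/(179*(-11) + K(f, 107)) = (-42468 - 11637)/(179*(-11) - 10*107*(1 - 33)) = -54105/(-1969 - 10*107*(-32)) = -54105/(-1969 + 34240) = -54105/32271 = -54105*1/32271 = -18035/10757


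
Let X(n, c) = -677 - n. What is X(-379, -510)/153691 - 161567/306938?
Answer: -24922861321/47173608158 ≈ -0.52832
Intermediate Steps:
X(-379, -510)/153691 - 161567/306938 = (-677 - 1*(-379))/153691 - 161567/306938 = (-677 + 379)*(1/153691) - 161567*1/306938 = -298*1/153691 - 161567/306938 = -298/153691 - 161567/306938 = -24922861321/47173608158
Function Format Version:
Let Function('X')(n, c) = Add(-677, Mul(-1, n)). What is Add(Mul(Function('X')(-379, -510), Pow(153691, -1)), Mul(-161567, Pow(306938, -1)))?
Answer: Rational(-24922861321, 47173608158) ≈ -0.52832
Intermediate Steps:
Add(Mul(Function('X')(-379, -510), Pow(153691, -1)), Mul(-161567, Pow(306938, -1))) = Add(Mul(Add(-677, Mul(-1, -379)), Pow(153691, -1)), Mul(-161567, Pow(306938, -1))) = Add(Mul(Add(-677, 379), Rational(1, 153691)), Mul(-161567, Rational(1, 306938))) = Add(Mul(-298, Rational(1, 153691)), Rational(-161567, 306938)) = Add(Rational(-298, 153691), Rational(-161567, 306938)) = Rational(-24922861321, 47173608158)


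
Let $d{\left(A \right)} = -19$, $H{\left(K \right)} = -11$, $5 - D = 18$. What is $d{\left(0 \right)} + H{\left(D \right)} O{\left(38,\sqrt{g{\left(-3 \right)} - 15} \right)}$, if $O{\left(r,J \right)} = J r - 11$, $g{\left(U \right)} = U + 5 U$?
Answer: $102 - 418 i \sqrt{33} \approx 102.0 - 2401.2 i$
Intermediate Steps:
$g{\left(U \right)} = 6 U$
$D = -13$ ($D = 5 - 18 = -13$)
$O{\left(r,J \right)} = -11 + J r$
$d{\left(0 \right)} + H{\left(D \right)} O{\left(38,\sqrt{g{\left(-3 \right)} - 15} \right)} = -19 - 11 \left(-11 + \sqrt{6 \left(-3\right) - 15} \cdot 38\right) = -19 - 11 \left(-11 + \sqrt{-18 - 15} \cdot 38\right) = -19 - 11 \left(-11 + \sqrt{-33} \cdot 38\right) = -19 - 11 \left(-11 + i \sqrt{33} \cdot 38\right) = -19 - 11 \left(-11 + 38 i \sqrt{33}\right) = -19 + \left(121 - 418 i \sqrt{33}\right) = 102 - 418 i \sqrt{33}$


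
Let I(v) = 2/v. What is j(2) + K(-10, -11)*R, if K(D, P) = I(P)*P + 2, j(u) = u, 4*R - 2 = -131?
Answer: -127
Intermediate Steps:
R = -129/4 (R = ½ + (¼)*(-131) = ½ - 131/4 = -129/4 ≈ -32.250)
K(D, P) = 4 (K(D, P) = (2/P)*P + 2 = 2 + 2 = 4)
j(2) + K(-10, -11)*R = 2 + 4*(-129/4) = 2 - 129 = -127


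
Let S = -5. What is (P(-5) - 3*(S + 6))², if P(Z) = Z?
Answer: 64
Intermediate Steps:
(P(-5) - 3*(S + 6))² = (-5 - 3*(-5 + 6))² = (-5 - 3*1)² = (-5 - 3)² = (-8)² = 64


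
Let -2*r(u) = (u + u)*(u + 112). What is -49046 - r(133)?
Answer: -16461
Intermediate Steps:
r(u) = -u*(112 + u) (r(u) = -(u + u)*(u + 112)/2 = -2*u*(112 + u)/2 = -u*(112 + u))
-49046 - r(133) = -49046 - (-1)*133*(112 + 133) = -49046 - (-1)*133*245 = -49046 - 1*(-32585) = -49046 + 32585 = -16461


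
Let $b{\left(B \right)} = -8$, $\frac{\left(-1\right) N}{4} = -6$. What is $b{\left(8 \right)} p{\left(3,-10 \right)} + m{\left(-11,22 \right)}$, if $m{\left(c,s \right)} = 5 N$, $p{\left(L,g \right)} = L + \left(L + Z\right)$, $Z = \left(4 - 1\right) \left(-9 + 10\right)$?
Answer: $48$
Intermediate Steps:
$N = 24$ ($N = \left(-4\right) \left(-6\right) = 24$)
$Z = 3$ ($Z = 3 \cdot 1 = 3$)
$p{\left(L,g \right)} = 3 + 2 L$ ($p{\left(L,g \right)} = L + \left(L + 3\right) = L + \left(3 + L\right) = 3 + 2 L$)
$m{\left(c,s \right)} = 120$ ($m{\left(c,s \right)} = 5 \cdot 24 = 120$)
$b{\left(8 \right)} p{\left(3,-10 \right)} + m{\left(-11,22 \right)} = - 8 \left(3 + 2 \cdot 3\right) + 120 = - 8 \left(3 + 6\right) + 120 = \left(-8\right) 9 + 120 = -72 + 120 = 48$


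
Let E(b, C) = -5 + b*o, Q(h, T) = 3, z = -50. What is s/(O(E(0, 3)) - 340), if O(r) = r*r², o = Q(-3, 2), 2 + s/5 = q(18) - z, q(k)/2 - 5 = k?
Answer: -94/93 ≈ -1.0108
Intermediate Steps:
q(k) = 10 + 2*k
s = 470 (s = -10 + 5*((10 + 2*18) - 1*(-50)) = -10 + 5*((10 + 36) + 50) = -10 + 5*(46 + 50) = -10 + 5*96 = -10 + 480 = 470)
o = 3
E(b, C) = -5 + 3*b (E(b, C) = -5 + b*3 = -5 + 3*b)
O(r) = r³
s/(O(E(0, 3)) - 340) = 470/((-5 + 3*0)³ - 340) = 470/((-5 + 0)³ - 340) = 470/((-5)³ - 340) = 470/(-125 - 340) = 470/(-465) = 470*(-1/465) = -94/93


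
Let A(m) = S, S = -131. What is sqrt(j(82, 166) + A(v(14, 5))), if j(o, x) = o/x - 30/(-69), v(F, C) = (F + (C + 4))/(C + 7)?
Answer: I*sqrt(474016154)/1909 ≈ 11.405*I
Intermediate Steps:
v(F, C) = (4 + C + F)/(7 + C) (v(F, C) = (F + (4 + C))/(7 + C) = (4 + C + F)/(7 + C))
j(o, x) = 10/23 + o/x (j(o, x) = o/x - 30*(-1/69) = o/x + 10/23 = 10/23 + o/x)
A(m) = -131
sqrt(j(82, 166) + A(v(14, 5))) = sqrt((10/23 + 82/166) - 131) = sqrt((10/23 + 82*(1/166)) - 131) = sqrt((10/23 + 41/83) - 131) = sqrt(1773/1909 - 131) = sqrt(-248306/1909) = I*sqrt(474016154)/1909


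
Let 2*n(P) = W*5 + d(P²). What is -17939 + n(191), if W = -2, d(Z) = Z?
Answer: 593/2 ≈ 296.50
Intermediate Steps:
n(P) = -5 + P²/2 (n(P) = (-2*5 + P²)/2 = (-10 + P²)/2 = -5 + P²/2)
-17939 + n(191) = -17939 + (-5 + (½)*191²) = -17939 + (-5 + (½)*36481) = -17939 + (-5 + 36481/2) = -17939 + 36471/2 = 593/2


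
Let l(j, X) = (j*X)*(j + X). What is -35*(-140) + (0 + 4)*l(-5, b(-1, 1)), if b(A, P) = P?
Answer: 4980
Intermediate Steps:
l(j, X) = X*j*(X + j) (l(j, X) = (X*j)*(X + j) = X*j*(X + j))
-35*(-140) + (0 + 4)*l(-5, b(-1, 1)) = -35*(-140) + (0 + 4)*(1*(-5)*(1 - 5)) = 4900 + 4*(1*(-5)*(-4)) = 4900 + 4*20 = 4900 + 80 = 4980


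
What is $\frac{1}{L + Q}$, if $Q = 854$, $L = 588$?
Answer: $\frac{1}{1442} \approx 0.00069348$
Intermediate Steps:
$\frac{1}{L + Q} = \frac{1}{588 + 854} = \frac{1}{1442}$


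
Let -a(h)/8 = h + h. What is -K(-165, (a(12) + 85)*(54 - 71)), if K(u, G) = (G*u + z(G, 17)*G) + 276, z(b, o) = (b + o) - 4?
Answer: -3032549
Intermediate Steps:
a(h) = -16*h (a(h) = -8*(h + h) = -16*h)
z(b, o) = -4 + b + o
K(u, G) = 276 + G*u + G*(13 + G) (K(u, G) = (G*u + (-4 + G + 17)*G) + 276 = (G*u + (13 + G)*G) + 276 = (G*u + G*(13 + G)) + 276 = 276 + G*u + G*(13 + G))
-K(-165, (a(12) + 85)*(54 - 71)) = -(276 + ((-16*12 + 85)*(54 - 71))*(-165) + ((-16*12 + 85)*(54 - 71))*(13 + (-16*12 + 85)*(54 - 71))) = -(276 + ((-192 + 85)*(-17))*(-165) + ((-192 + 85)*(-17))*(13 + (-192 + 85)*(-17))) = -(276 - 107*(-17)*(-165) + (-107*(-17))*(13 - 107*(-17))) = -(276 + 1819*(-165) + 1819*(13 + 1819)) = -(276 - 300135 + 1819*1832) = -(276 - 300135 + 3332408) = -1*3032549 = -3032549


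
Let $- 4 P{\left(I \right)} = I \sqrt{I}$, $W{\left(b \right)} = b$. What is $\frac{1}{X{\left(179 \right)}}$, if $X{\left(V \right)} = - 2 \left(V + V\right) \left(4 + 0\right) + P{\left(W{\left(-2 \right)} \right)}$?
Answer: $- \frac{5728}{16404993} - \frac{i \sqrt{2}}{16404993} \approx -0.00034916 - 8.6206 \cdot 10^{-8} i$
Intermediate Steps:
$P{\left(I \right)} = - \frac{I^{\frac{3}{2}}}{4}$ ($P{\left(I \right)} = - \frac{I \sqrt{I}}{4} = - \frac{I^{\frac{3}{2}}}{4}$)
$X{\left(V \right)} = - 16 V + \frac{i \sqrt{2}}{2}$ ($X{\left(V \right)} = - 2 \left(V + V\right) \left(4 + 0\right) - \frac{\left(-2\right)^{\frac{3}{2}}}{4} = - 2 \cdot 2 V 4 - \frac{\left(-2\right) i \sqrt{2}}{4} = - 2 \cdot 8 V + \frac{i \sqrt{2}}{2} = - 16 V + \frac{i \sqrt{2}}{2}$)
$\frac{1}{X{\left(179 \right)}} = \frac{1}{\left(-16\right) 179 + \frac{i \sqrt{2}}{2}} = \frac{1}{-2864 + \frac{i \sqrt{2}}{2}}$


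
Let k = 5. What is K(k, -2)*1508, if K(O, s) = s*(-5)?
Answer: 15080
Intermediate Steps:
K(O, s) = -5*s
K(k, -2)*1508 = -5*(-2)*1508 = 10*1508 = 15080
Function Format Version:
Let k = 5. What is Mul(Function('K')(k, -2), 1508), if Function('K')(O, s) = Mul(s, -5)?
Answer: 15080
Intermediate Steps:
Function('K')(O, s) = Mul(-5, s)
Mul(Function('K')(k, -2), 1508) = Mul(Mul(-5, -2), 1508) = Mul(10, 1508) = 15080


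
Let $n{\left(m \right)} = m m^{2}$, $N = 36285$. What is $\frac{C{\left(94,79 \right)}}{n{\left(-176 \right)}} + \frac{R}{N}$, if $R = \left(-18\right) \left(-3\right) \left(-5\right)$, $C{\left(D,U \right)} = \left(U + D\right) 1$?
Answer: $- \frac{98550455}{13187846144} \approx -0.0074728$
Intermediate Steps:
$C{\left(D,U \right)} = D + U$ ($C{\left(D,U \right)} = \left(D + U\right) 1 = D + U$)
$n{\left(m \right)} = m^{3}$
$R = -270$ ($R = 54 \left(-5\right) = -270$)
$\frac{C{\left(94,79 \right)}}{n{\left(-176 \right)}} + \frac{R}{N} = \frac{94 + 79}{\left(-176\right)^{3}} - \frac{270}{36285} = \frac{173}{-5451776} - \frac{18}{2419} = 173 \left(- \frac{1}{5451776}\right) - \frac{18}{2419} = - \frac{173}{5451776} - \frac{18}{2419} = - \frac{98550455}{13187846144}$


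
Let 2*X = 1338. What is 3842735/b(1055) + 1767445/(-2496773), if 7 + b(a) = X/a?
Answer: -10122142898994145/16768327468 ≈ -6.0365e+5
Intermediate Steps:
X = 669 (X = (½)*1338 = 669)
b(a) = -7 + 669/a
3842735/b(1055) + 1767445/(-2496773) = 3842735/(-7 + 669/1055) + 1767445/(-2496773) = 3842735/(-7 + 669*(1/1055)) + 1767445*(-1/2496773) = 3842735/(-7 + 669/1055) - 1767445/2496773 = 3842735/(-6716/1055) - 1767445/2496773 = 3842735*(-1055/6716) - 1767445/2496773 = -4054085425/6716 - 1767445/2496773 = -10122142898994145/16768327468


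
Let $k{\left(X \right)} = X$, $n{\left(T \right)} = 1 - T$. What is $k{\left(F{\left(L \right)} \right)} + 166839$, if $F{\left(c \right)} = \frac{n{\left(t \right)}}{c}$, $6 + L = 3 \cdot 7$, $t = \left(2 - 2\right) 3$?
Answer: $\frac{2502586}{15} \approx 1.6684 \cdot 10^{5}$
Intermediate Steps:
$t = 0$ ($t = 0 \cdot 3 = 0$)
$L = 15$ ($L = -6 + 3 \cdot 7 = -6 + 21 = 15$)
$F{\left(c \right)} = \frac{1}{c}$ ($F{\left(c \right)} = \frac{1 - 0}{c} = \frac{1 + 0}{c} = 1 \frac{1}{c} = \frac{1}{c}$)
$k{\left(F{\left(L \right)} \right)} + 166839 = \frac{1}{15} + 166839 = \frac{2502586}{15}$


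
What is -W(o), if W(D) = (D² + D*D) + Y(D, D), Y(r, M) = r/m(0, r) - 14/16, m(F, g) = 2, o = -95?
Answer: -144013/8 ≈ -18002.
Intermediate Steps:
Y(r, M) = -7/8 + r/2 (Y(r, M) = r/2 - 14/16 = r*(½) - 14*1/16 = r/2 - 7/8 = -7/8 + r/2)
W(D) = -7/8 + D/2 + 2*D² (W(D) = (D² + D*D) + (-7/8 + D/2) = (D² + D²) + (-7/8 + D/2) = 2*D² + (-7/8 + D/2) = -7/8 + D/2 + 2*D²)
-W(o) = -(-7/8 + (½)*(-95) + 2*(-95)²) = -(-7/8 - 95/2 + 2*9025) = -(-7/8 - 95/2 + 18050) = -1*144013/8 = -144013/8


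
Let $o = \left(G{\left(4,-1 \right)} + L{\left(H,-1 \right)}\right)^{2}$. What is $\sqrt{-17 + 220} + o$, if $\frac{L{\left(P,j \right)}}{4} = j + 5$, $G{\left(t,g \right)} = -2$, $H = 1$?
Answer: $196 + \sqrt{203} \approx 210.25$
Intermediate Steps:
$L{\left(P,j \right)} = 20 + 4 j$ ($L{\left(P,j \right)} = 4 \left(j + 5\right) = 4 \left(5 + j\right) = 20 + 4 j$)
$o = 196$ ($o = \left(-2 + \left(20 + 4 \left(-1\right)\right)\right)^{2} = \left(-2 + \left(20 - 4\right)\right)^{2} = \left(-2 + 16\right)^{2} = 14^{2} = 196$)
$\sqrt{-17 + 220} + o = \sqrt{-17 + 220} + 196 = \sqrt{203} + 196 = 196 + \sqrt{203}$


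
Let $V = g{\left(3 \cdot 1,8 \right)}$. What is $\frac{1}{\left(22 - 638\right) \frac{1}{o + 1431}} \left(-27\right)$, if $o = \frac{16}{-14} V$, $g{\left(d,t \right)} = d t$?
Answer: $\frac{265275}{4312} \approx 61.52$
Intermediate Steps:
$V = 24$ ($V = 3 \cdot 1 \cdot 8 = 3 \cdot 8 = 24$)
$o = - \frac{192}{7}$ ($o = \frac{16}{-14} \cdot 24 = 16 \left(- \frac{1}{14}\right) 24 = \left(- \frac{8}{7}\right) 24 = - \frac{192}{7} \approx -27.429$)
$\frac{1}{\left(22 - 638\right) \frac{1}{o + 1431}} \left(-27\right) = \frac{1}{\left(22 - 638\right) \frac{1}{- \frac{192}{7} + 1431}} \left(-27\right) = \frac{1}{\left(-616\right) \frac{1}{\frac{9825}{7}}} \left(-27\right) = \frac{1}{\left(-616\right) \frac{7}{9825}} \left(-27\right) = \frac{1}{- \frac{4312}{9825}} \left(-27\right) = \left(- \frac{9825}{4312}\right) \left(-27\right) = \frac{265275}{4312}$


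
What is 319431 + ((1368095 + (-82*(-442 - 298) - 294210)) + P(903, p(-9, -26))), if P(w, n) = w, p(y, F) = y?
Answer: 1454899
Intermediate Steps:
319431 + ((1368095 + (-82*(-442 - 298) - 294210)) + P(903, p(-9, -26))) = 319431 + ((1368095 + (-82*(-442 - 298) - 294210)) + 903) = 319431 + ((1368095 + (-82*(-740) - 294210)) + 903) = 319431 + ((1368095 + (60680 - 294210)) + 903) = 319431 + ((1368095 - 233530) + 903) = 319431 + (1134565 + 903) = 319431 + 1135468 = 1454899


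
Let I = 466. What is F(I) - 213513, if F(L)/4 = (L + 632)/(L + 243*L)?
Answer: -49748520/233 ≈ -2.1351e+5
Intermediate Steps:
F(L) = (632 + L)/(61*L) (F(L) = 4*((L + 632)/(L + 243*L)) = 4*((632 + L)/((244*L))) = 4*((632 + L)*(1/(244*L))) = 4*((632 + L)/(244*L)) = (632 + L)/(61*L))
F(I) - 213513 = (1/61)*(632 + 466)/466 - 213513 = (1/61)*(1/466)*1098 - 213513 = 9/233 - 213513 = -49748520/233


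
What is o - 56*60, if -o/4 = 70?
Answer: -3640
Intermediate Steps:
o = -280 (o = -4*70 = -280)
o - 56*60 = -280 - 56*60 = -280 - 3360 = -3640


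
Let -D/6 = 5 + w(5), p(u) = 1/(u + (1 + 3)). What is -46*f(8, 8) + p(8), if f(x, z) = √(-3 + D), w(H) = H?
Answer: 1/12 - 138*I*√7 ≈ 0.083333 - 365.11*I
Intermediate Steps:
p(u) = 1/(4 + u) (p(u) = 1/(u + 4) = 1/(4 + u))
D = -60 (D = -6*(5 + 5) = -6*10 = -60)
f(x, z) = 3*I*√7 (f(x, z) = √(-3 - 60) = √(-63) = 3*I*√7)
-46*f(8, 8) + p(8) = -138*I*√7 + 1/(4 + 8) = -138*I*√7 + 1/12 = 1/12 - 138*I*√7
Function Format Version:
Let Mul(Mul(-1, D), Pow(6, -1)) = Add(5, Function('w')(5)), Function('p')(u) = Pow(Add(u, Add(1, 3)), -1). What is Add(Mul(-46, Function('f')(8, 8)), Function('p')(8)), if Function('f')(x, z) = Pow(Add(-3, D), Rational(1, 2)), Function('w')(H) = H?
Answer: Add(Rational(1, 12), Mul(-138, I, Pow(7, Rational(1, 2)))) ≈ Add(0.083333, Mul(-365.11, I))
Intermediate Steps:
Function('p')(u) = Pow(Add(4, u), -1) (Function('p')(u) = Pow(Add(u, 4), -1) = Pow(Add(4, u), -1))
D = -60 (D = Mul(-6, Add(5, 5)) = Mul(-6, 10) = -60)
Function('f')(x, z) = Mul(3, I, Pow(7, Rational(1, 2))) (Function('f')(x, z) = Pow(Add(-3, -60), Rational(1, 2)) = Pow(-63, Rational(1, 2)) = Mul(3, I, Pow(7, Rational(1, 2))))
Add(Mul(-46, Function('f')(8, 8)), Function('p')(8)) = Add(Mul(-46, Mul(3, I, Pow(7, Rational(1, 2)))), Pow(Add(4, 8), -1)) = Add(Mul(-138, I, Pow(7, Rational(1, 2))), Pow(12, -1)) = Add(Mul(-138, I, Pow(7, Rational(1, 2))), Rational(1, 12)) = Add(Rational(1, 12), Mul(-138, I, Pow(7, Rational(1, 2))))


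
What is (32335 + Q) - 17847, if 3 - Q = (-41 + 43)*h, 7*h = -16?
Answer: 101469/7 ≈ 14496.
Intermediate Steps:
h = -16/7 (h = (1/7)*(-16) = -16/7 ≈ -2.2857)
Q = 53/7 (Q = 3 - (-41 + 43)*(-16)/7 = 3 - 2*(-16)/7 = 3 - 1*(-32/7) = 3 + 32/7 = 53/7 ≈ 7.5714)
(32335 + Q) - 17847 = (32335 + 53/7) - 17847 = 226398/7 - 17847 = 101469/7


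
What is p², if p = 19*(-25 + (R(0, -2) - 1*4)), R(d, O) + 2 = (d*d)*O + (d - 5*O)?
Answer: 159201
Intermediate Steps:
R(d, O) = -2 + d - 5*O + O*d² (R(d, O) = -2 + ((d*d)*O + (d - 5*O)) = -2 + (d²*O + (d - 5*O)) = -2 + (O*d² + (d - 5*O)) = -2 + (d - 5*O + O*d²) = -2 + d - 5*O + O*d²)
p = -399 (p = 19*(-25 + ((-2 + 0 - 5*(-2) - 2*0²) - 1*4)) = 19*(-25 + ((-2 + 0 + 10 - 2*0) - 4)) = 19*(-25 + ((-2 + 0 + 10 + 0) - 4)) = 19*(-25 + (8 - 4)) = 19*(-25 + 4) = 19*(-21) = -399)
p² = (-399)² = 159201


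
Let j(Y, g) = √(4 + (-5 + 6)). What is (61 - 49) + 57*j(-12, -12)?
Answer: 12 + 57*√5 ≈ 139.46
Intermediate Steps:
j(Y, g) = √5 (j(Y, g) = √(4 + 1) = √5)
(61 - 49) + 57*j(-12, -12) = (61 - 49) + 57*√5 = 12 + 57*√5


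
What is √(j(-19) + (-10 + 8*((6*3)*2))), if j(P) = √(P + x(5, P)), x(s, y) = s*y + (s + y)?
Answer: √(278 + 8*I*√2) ≈ 16.677 + 0.3392*I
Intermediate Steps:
x(s, y) = s + y + s*y
j(P) = √(5 + 7*P) (j(P) = √(P + (5 + P + 5*P)) = √(P + (5 + 6*P)) = √(5 + 7*P))
√(j(-19) + (-10 + 8*((6*3)*2))) = √(√(5 + 7*(-19)) + (-10 + 8*((6*3)*2))) = √(√(5 - 133) + (-10 + 8*(18*2))) = √(√(-128) + (-10 + 8*36)) = √(8*I*√2 + (-10 + 288)) = √(8*I*√2 + 278) = √(278 + 8*I*√2)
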